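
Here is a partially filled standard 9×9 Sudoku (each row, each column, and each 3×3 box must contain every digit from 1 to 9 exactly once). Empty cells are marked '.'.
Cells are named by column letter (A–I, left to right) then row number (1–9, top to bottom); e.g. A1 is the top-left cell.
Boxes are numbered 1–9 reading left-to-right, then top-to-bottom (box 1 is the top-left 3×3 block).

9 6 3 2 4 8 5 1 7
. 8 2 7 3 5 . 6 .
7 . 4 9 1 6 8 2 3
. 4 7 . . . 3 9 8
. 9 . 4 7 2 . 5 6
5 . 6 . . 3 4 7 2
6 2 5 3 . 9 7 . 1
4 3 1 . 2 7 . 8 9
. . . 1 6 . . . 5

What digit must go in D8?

5

Row 8 already contains {1, 2, 3, 4, 7, 8, 9}.
Column D already contains {1, 2, 3, 4, 7, 9}.
Its 3×3 block (box 8) already contains {1, 2, 3, 6, 7, 9}.
The only value from 1–9 not eliminated is 5, so D8 = 5.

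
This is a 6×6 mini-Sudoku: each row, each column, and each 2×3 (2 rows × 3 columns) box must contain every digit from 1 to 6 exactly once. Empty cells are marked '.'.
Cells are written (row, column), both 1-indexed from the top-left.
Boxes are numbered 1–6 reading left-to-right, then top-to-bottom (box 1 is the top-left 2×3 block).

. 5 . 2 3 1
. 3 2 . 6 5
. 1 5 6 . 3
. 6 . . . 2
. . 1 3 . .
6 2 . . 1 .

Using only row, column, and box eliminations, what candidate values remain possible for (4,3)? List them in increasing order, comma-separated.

3,4

Row 4 already contains {2, 6}.
Column 3 already contains {1, 2, 5}.
Its 2×3 block (box 3) already contains {1, 5, 6}.
Removing those from 1–6 leaves {3, 4} as the candidates for (4,3).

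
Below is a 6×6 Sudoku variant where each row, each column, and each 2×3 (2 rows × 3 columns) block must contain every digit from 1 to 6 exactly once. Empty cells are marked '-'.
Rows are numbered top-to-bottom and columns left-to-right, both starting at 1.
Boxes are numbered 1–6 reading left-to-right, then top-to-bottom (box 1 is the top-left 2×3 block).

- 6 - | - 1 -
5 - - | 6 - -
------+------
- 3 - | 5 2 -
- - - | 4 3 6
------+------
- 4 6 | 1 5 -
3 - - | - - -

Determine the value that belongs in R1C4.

3

Cell R1C4 itself could take any of {2, 3} by direct elimination.
Consider where 3 can go in column 4.
R6C4 is out (row 6 already has a 3).
So the only cell in column 4 that can hold 3 is R1C4.
Therefore R1C4 = 3.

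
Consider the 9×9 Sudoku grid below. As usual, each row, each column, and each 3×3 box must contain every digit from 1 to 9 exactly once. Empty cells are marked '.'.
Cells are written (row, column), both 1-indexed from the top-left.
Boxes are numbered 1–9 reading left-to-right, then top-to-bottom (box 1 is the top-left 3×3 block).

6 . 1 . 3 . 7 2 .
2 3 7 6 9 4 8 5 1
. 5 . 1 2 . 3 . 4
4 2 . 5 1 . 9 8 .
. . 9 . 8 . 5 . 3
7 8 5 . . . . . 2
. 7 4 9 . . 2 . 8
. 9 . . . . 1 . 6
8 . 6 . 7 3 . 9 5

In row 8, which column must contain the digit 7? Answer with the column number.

8

Consider where 7 can go in row 8.
(8,1) is out (column 1 already has a 7).
(8,3) is out (column 3 already has a 7).
(8,4) is out (box 8 already has a 7).
(8,5) is out (column 5 already has a 7).
(8,6) is out (box 8 already has a 7).
So the only cell in row 8 that can hold 7 is (8,8).
That is column 8.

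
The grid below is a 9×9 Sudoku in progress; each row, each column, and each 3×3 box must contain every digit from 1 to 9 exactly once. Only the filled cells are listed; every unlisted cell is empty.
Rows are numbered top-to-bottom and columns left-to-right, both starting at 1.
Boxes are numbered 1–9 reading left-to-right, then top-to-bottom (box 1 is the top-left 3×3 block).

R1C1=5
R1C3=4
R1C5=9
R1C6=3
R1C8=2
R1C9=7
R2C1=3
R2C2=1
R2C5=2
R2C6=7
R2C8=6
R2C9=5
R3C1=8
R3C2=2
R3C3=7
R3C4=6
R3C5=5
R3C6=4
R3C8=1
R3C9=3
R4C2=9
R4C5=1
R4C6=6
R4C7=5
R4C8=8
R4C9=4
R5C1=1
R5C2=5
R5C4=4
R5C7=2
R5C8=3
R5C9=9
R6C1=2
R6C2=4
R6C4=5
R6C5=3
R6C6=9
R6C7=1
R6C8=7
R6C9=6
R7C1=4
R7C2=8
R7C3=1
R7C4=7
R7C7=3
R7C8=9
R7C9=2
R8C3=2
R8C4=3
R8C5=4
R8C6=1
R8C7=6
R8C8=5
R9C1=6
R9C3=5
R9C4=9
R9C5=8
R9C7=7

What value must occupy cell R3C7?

9

Row 3 already contains {1, 2, 3, 4, 5, 6, 7, 8}.
Column 7 already contains {1, 2, 3, 5, 6, 7}.
Its 3×3 block (box 3) already contains {1, 2, 3, 5, 6, 7}.
The only value from 1–9 not eliminated is 9, so R3C7 = 9.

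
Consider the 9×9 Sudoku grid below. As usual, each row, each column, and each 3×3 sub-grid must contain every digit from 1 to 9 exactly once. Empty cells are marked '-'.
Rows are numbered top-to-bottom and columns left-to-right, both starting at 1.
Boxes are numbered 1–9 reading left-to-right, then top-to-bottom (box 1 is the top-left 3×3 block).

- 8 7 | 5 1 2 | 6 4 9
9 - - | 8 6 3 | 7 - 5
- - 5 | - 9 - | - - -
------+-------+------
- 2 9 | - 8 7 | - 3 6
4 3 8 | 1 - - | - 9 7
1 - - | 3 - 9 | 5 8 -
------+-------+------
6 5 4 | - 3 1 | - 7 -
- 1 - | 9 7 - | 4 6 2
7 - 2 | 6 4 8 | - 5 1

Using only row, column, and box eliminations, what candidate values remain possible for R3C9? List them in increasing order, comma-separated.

Row 3 already contains {5, 9}.
Column 9 already contains {1, 2, 5, 6, 7, 9}.
Its 3×3 block (box 3) already contains {4, 5, 6, 7, 9}.
Removing those from 1–9 leaves {3, 8} as the candidates for R3C9.

3,8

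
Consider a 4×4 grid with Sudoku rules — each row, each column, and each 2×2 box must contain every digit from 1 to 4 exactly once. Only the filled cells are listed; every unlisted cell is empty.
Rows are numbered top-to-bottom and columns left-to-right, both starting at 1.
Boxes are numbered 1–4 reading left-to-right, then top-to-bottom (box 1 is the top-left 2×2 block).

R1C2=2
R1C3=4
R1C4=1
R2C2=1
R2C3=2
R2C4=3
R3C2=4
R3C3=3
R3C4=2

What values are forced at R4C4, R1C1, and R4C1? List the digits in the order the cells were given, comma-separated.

4,3,2

For R4C4:
  Row 4 already contains {}.
  Column 4 already contains {1, 2, 3}.
  Its 2×2 block (box 4) already contains {2, 3}.
  The only value from 1–4 not eliminated is 4, so R4C4 = 4.
For R1C1:
  Row 1 already contains {1, 2, 4}.
  Column 1 already contains {}.
  Its 2×2 block (box 1) already contains {1, 2}.
  The only value from 1–4 not eliminated is 3, so R1C1 = 3.
For R4C1:
  Consider where 2 can go in box 3.
  R3C1 is out (row 3 already has a 2).
  R4C2 is out (column 2 already has a 2).
  So the only cell in box 3 that can hold 2 is R4C1.
  So R4C1 = 2.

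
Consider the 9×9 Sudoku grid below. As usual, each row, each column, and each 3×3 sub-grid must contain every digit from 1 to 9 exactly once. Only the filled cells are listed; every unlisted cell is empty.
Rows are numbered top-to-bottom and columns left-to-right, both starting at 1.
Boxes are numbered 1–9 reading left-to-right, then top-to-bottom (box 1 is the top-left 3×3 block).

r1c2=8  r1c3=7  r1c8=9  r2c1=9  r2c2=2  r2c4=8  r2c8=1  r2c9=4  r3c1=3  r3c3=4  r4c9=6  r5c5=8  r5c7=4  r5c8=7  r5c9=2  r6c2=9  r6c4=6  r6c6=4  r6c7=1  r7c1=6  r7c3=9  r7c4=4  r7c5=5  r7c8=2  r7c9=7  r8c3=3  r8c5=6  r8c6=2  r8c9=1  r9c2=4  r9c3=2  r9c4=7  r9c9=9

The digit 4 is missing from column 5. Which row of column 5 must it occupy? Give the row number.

1

Consider where 4 can go in column 5.
r2c5 is out (row 2 already has a 4).
r3c5 is out (row 3 already has a 4).
r4c5 is out (box 5 already has a 4).
r6c5 is out (row 6 already has a 4).
r9c5 is out (row 9 already has a 4).
So the only cell in column 5 that can hold 4 is r1c5.
That is row 1.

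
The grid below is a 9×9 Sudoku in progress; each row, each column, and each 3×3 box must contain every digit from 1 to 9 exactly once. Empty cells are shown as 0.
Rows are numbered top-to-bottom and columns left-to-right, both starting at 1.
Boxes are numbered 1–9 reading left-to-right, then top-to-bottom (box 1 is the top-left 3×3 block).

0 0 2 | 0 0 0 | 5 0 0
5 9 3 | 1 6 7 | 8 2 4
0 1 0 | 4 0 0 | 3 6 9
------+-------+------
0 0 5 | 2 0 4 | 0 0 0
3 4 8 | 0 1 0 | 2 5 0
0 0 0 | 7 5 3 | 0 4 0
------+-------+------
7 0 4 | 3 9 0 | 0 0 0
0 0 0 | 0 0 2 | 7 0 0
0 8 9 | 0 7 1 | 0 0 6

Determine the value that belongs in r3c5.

Cell r3c5 itself could take any of {2, 8} by direct elimination.
Consider where 2 can go in box 2.
r1c4 is out (row 1 already has a 2).
r1c5 is out (row 1 already has a 2).
r1c6 is out (row 1 already has a 2).
r3c6 is out (column 6 already has a 2).
So the only cell in box 2 that can hold 2 is r3c5.
Therefore r3c5 = 2.

2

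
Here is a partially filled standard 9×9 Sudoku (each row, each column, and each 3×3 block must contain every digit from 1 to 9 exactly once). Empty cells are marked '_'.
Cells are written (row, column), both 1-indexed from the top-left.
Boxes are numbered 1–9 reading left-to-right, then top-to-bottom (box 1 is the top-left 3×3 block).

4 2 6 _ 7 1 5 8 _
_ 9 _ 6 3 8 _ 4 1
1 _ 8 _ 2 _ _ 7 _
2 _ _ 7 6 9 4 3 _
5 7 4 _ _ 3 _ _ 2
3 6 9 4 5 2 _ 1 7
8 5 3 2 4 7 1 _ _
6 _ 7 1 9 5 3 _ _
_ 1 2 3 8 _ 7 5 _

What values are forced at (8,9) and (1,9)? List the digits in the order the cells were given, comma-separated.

For (8,9):
  Consider where 8 can go in box 9.
  (7,8) is out (row 7 already has a 8).
  (7,9) is out (row 7 already has a 8).
  (8,8) is out (column 8 already has a 8).
  (9,9) is out (row 9 already has a 8).
  So the only cell in box 9 that can hold 8 is (8,9).
  So (8,9) = 8.
For (1,9):
  Consider where 3 can go in row 1.
  (1,4) is out (column 4 already has a 3).
  So the only cell in row 1 that can hold 3 is (1,9).
  So (1,9) = 3.

8,3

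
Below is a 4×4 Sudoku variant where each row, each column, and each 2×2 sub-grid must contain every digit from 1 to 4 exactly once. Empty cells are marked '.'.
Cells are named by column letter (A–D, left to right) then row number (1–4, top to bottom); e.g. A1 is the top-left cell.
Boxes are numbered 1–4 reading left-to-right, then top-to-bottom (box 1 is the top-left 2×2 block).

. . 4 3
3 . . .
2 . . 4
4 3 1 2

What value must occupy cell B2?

Cell B2 itself could take any of {1, 2, 4} by direct elimination.
Consider where 4 can go in row 2.
C2 is out (column C already has a 4).
D2 is out (column D already has a 4).
So the only cell in row 2 that can hold 4 is B2.
Therefore B2 = 4.

4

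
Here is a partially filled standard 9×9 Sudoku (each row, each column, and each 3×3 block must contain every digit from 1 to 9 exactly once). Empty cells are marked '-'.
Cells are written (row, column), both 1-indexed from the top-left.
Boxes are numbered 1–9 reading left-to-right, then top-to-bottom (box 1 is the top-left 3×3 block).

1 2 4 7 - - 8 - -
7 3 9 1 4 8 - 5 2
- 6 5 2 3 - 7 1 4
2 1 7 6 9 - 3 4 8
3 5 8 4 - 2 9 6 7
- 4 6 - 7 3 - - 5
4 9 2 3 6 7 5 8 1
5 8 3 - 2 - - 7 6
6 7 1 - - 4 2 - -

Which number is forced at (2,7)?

Row 2 already contains {1, 2, 3, 4, 5, 7, 8, 9}.
Column 7 already contains {2, 3, 5, 7, 8, 9}.
Its 3×3 block (box 3) already contains {1, 2, 4, 5, 7, 8}.
The only value from 1–9 not eliminated is 6, so (2,7) = 6.

6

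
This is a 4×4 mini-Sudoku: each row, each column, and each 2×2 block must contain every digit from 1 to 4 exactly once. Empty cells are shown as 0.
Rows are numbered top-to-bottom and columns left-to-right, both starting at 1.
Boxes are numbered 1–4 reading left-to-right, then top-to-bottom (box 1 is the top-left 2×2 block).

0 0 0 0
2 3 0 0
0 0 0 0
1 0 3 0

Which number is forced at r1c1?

4

Row 1 already contains {}.
Column 1 already contains {1, 2}.
Its 2×2 block (box 1) already contains {2, 3}.
The only value from 1–4 not eliminated is 4, so r1c1 = 4.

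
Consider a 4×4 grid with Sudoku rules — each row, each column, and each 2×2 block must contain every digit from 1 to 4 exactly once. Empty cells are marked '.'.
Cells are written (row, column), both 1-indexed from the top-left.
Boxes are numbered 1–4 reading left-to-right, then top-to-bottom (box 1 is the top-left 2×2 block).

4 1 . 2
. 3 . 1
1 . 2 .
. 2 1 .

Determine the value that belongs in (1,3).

Row 1 already contains {1, 2, 4}.
Column 3 already contains {1, 2}.
Its 2×2 block (box 2) already contains {1, 2}.
The only value from 1–4 not eliminated is 3, so (1,3) = 3.

3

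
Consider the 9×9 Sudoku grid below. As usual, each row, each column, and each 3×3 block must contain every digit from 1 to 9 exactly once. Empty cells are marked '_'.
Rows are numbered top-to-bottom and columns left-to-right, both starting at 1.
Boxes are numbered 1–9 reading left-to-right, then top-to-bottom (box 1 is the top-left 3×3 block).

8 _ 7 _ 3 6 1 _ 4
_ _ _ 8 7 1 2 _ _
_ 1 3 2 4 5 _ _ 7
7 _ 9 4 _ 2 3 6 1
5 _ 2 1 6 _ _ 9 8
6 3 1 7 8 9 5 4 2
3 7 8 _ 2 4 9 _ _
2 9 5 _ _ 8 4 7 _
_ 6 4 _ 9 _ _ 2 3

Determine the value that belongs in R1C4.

9

Row 1 already contains {1, 3, 4, 6, 7, 8}.
Column 4 already contains {1, 2, 4, 7, 8}.
Its 3×3 block (box 2) already contains {1, 2, 3, 4, 5, 6, 7, 8}.
The only value from 1–9 not eliminated is 9, so R1C4 = 9.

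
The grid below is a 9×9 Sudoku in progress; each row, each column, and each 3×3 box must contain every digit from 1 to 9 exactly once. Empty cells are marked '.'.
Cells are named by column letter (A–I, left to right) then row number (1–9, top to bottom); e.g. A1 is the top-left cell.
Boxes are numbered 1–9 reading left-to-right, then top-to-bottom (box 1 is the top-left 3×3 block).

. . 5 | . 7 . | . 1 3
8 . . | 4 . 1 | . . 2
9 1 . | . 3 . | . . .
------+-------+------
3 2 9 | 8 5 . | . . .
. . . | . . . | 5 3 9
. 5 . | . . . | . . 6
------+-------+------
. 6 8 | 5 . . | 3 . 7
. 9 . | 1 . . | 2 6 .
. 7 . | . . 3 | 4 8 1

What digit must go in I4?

Row 4 already contains {2, 3, 5, 8, 9}.
Column I already contains {1, 2, 3, 6, 7, 9}.
Its 3×3 block (box 6) already contains {3, 5, 6, 9}.
The only value from 1–9 not eliminated is 4, so I4 = 4.

4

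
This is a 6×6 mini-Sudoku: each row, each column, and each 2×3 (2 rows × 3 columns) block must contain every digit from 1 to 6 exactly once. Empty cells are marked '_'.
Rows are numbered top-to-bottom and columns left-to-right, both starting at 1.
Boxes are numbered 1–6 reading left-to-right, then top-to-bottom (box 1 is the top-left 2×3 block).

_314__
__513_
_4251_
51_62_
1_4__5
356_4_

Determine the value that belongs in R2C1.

Cell R2C1 itself could take any of {2, 4, 6} by direct elimination.
Consider where 4 can go in row 2.
R2C2 is out (column 2 already has a 4).
R2C6 is out (box 2 already has a 4).
So the only cell in row 2 that can hold 4 is R2C1.
Therefore R2C1 = 4.

4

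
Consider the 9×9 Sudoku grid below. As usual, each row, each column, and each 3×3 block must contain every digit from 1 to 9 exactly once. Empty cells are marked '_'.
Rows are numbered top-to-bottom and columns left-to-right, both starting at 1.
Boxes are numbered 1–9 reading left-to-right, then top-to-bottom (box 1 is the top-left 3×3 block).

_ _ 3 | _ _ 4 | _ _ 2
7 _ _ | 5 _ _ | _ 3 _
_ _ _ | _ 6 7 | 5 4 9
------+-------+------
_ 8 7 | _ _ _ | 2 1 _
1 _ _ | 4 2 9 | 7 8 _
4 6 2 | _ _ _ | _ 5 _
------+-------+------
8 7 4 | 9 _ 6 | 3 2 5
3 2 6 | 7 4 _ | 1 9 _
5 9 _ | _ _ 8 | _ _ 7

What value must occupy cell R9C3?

Row 9 already contains {5, 7, 8, 9}.
Column 3 already contains {2, 3, 4, 6, 7}.
Its 3×3 block (box 7) already contains {2, 3, 4, 5, 6, 7, 8, 9}.
The only value from 1–9 not eliminated is 1, so R9C3 = 1.

1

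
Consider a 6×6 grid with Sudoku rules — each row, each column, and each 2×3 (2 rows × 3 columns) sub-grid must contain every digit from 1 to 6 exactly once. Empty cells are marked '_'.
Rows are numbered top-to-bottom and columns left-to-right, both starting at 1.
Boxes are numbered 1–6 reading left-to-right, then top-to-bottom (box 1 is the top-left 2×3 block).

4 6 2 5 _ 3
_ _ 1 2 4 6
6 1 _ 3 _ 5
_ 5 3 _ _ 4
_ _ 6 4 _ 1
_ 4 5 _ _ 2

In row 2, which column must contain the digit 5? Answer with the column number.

Consider where 5 can go in row 2.
r2c2 is out (column 2 already has a 5).
So the only cell in row 2 that can hold 5 is r2c1.
That is column 1.

1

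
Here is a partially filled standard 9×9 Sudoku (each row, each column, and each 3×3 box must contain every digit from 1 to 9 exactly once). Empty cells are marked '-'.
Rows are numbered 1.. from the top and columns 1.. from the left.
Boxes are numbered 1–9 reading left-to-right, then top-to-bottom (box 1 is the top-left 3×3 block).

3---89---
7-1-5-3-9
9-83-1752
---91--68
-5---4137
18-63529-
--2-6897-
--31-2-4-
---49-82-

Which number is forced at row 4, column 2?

Cell row 4, column 2 itself could take any of {2, 3, 4, 7} by direct elimination.
Consider where 3 can go in column 2.
row 1, column 2 is out (row 1 already has a 3). row 2, column 2 is out (row 2 already has a 3). row 3, column 2 is out (row 3 already has a 3). row 7, column 2 is out (box 7 already has a 3). The remaining empty cells in column 2 are similarly blocked.
So the only cell in column 2 that can hold 3 is row 4, column 2.
Therefore row 4, column 2 = 3.

3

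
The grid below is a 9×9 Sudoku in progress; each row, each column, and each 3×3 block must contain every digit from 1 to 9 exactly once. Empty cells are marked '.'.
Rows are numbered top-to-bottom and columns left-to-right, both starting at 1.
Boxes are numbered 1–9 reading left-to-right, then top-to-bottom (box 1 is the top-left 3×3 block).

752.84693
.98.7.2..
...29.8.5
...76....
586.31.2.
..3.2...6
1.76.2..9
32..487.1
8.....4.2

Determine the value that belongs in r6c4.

Cell r6c4 itself could take any of {4, 5, 8, 9} by direct elimination.
Consider where 8 can go in column 4.
r1c4 is out (row 1 already has a 8).
r2c4 is out (row 2 already has a 8).
r5c4 is out (row 5 already has a 8).
r8c4 is out (row 8 already has a 8).
r9c4 is out (row 9 already has a 8).
So the only cell in column 4 that can hold 8 is r6c4.
Therefore r6c4 = 8.

8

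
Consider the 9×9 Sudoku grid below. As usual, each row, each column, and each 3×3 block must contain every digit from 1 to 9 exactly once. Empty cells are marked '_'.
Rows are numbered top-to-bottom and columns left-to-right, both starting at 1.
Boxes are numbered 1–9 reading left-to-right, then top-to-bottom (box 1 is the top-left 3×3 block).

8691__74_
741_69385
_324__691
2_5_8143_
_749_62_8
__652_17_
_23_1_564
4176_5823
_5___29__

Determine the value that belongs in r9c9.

7

Row 9 already contains {2, 5, 9}.
Column 9 already contains {1, 3, 4, 5, 8}.
Its 3×3 block (box 9) already contains {2, 3, 4, 5, 6, 8, 9}.
The only value from 1–9 not eliminated is 7, so r9c9 = 7.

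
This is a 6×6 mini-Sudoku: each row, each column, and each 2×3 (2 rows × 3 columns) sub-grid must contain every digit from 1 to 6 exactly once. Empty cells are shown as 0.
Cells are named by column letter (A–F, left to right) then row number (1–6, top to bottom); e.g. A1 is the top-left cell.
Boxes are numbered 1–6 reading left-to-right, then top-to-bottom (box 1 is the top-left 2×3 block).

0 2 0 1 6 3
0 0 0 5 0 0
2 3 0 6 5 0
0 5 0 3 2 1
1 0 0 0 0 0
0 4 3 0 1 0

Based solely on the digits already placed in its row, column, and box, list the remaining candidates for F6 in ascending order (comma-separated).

Row 6 already contains {1, 3, 4}.
Column F already contains {1, 3}.
Its 2×3 block (box 6) already contains {1}.
Removing those from 1–6 leaves {2, 5, 6} as the candidates for F6.

2,5,6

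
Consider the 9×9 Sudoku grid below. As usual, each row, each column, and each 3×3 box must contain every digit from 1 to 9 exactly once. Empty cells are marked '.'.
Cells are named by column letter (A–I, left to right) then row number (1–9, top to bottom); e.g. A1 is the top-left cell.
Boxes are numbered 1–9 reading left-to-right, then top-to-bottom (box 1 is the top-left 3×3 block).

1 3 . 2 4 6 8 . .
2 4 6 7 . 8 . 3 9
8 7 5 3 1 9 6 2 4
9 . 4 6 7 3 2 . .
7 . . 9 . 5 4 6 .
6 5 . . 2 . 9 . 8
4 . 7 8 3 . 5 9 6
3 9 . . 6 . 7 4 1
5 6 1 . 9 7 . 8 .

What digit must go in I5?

3

Row 5 already contains {4, 5, 6, 7, 9}.
Column I already contains {1, 4, 6, 8, 9}.
Its 3×3 block (box 6) already contains {2, 4, 6, 8, 9}.
The only value from 1–9 not eliminated is 3, so I5 = 3.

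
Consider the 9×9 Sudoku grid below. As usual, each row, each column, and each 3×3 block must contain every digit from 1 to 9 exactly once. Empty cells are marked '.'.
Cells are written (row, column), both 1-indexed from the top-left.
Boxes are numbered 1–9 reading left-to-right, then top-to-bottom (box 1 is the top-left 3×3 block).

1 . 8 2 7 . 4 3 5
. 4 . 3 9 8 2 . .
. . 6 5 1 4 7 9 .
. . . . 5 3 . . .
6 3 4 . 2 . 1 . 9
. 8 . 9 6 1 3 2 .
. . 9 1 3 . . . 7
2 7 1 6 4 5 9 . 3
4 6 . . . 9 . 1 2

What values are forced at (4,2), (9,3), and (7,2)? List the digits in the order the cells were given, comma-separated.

1,3,5

For (4,2):
  Consider where 1 can go in row 4.
  (4,1) is out (column 1 already has a 1). (4,3) is out (column 3 already has a 1). (4,4) is out (column 4 already has a 1). (4,7) is out (column 7 already has a 1). The remaining empty cells in row 4 are similarly blocked.
  So the only cell in row 4 that can hold 1 is (4,2).
  So (4,2) = 1.
For (9,3):
  Consider where 3 can go in row 9.
  (9,4) is out (column 4 already has a 3).
  (9,5) is out (column 5 already has a 3).
  (9,7) is out (column 7 already has a 3).
  So the only cell in row 9 that can hold 3 is (9,3).
  So (9,3) = 3.
For (7,2):
  Row 7 already contains {1, 3, 7, 9}.
  Column 2 already contains {3, 4, 6, 7, 8}.
  Its 3×3 block (box 7) already contains {1, 2, 4, 6, 7, 9}.
  The only value from 1–9 not eliminated is 5, so (7,2) = 5.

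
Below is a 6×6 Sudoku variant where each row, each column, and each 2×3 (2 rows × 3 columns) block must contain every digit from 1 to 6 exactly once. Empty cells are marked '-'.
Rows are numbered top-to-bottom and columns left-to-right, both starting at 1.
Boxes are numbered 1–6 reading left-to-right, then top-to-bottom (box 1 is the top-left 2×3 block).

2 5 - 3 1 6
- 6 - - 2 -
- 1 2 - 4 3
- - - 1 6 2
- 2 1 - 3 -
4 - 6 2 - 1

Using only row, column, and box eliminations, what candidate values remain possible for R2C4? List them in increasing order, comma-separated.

4,5

Row 2 already contains {2, 6}.
Column 4 already contains {1, 2, 3}.
Its 2×3 block (box 2) already contains {1, 2, 3, 6}.
Removing those from 1–6 leaves {4, 5} as the candidates for R2C4.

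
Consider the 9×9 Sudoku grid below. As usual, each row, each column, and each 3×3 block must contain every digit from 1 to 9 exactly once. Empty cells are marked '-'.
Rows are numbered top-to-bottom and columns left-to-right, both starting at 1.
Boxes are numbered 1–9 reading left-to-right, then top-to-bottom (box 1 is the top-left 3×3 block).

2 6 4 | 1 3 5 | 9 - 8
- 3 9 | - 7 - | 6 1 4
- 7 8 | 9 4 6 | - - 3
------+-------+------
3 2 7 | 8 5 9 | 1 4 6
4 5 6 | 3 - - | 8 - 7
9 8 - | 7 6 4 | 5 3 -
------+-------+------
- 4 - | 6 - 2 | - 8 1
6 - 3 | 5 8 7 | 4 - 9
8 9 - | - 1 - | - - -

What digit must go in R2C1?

Row 2 already contains {1, 3, 4, 6, 7, 9}.
Column 1 already contains {2, 3, 4, 6, 8, 9}.
Its 3×3 block (box 1) already contains {2, 3, 4, 6, 7, 8, 9}.
The only value from 1–9 not eliminated is 5, so R2C1 = 5.

5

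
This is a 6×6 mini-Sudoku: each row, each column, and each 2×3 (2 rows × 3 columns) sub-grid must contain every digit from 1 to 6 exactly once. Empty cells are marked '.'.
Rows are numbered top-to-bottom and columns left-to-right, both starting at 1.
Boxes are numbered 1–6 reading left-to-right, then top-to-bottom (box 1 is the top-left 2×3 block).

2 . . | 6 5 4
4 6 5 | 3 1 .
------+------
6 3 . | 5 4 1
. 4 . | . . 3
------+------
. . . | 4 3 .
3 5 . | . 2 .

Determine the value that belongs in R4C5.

Row 4 already contains {3, 4}.
Column 5 already contains {1, 2, 3, 4, 5}.
Its 2×3 block (box 4) already contains {1, 3, 4, 5}.
The only value from 1–6 not eliminated is 6, so R4C5 = 6.

6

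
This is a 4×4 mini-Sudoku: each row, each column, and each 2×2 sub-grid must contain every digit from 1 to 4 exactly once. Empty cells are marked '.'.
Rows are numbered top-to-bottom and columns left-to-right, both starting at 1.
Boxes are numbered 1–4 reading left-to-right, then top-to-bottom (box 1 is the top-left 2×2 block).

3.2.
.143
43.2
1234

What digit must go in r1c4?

Row 1 already contains {2, 3}.
Column 4 already contains {2, 3, 4}.
Its 2×2 block (box 2) already contains {2, 3, 4}.
The only value from 1–4 not eliminated is 1, so r1c4 = 1.

1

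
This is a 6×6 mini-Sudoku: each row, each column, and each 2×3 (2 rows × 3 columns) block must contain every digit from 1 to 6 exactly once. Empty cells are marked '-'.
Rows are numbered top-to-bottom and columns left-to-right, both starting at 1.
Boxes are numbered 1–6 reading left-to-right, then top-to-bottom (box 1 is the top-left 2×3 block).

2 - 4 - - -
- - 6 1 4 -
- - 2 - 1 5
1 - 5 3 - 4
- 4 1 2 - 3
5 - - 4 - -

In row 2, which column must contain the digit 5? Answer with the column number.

Consider where 5 can go in row 2.
r2c1 is out (column 1 already has a 5).
r2c6 is out (column 6 already has a 5).
So the only cell in row 2 that can hold 5 is r2c2.
That is column 2.

2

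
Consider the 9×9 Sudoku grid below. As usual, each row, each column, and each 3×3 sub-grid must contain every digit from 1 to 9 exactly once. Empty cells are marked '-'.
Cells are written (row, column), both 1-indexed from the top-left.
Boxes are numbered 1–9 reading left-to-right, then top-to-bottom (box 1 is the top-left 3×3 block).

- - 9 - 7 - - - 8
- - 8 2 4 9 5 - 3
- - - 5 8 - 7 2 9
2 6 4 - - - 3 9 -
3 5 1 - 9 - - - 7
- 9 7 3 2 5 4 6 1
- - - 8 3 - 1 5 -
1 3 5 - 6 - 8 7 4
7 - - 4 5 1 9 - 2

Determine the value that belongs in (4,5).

Row 4 already contains {2, 3, 4, 6, 9}.
Column 5 already contains {2, 3, 4, 5, 6, 7, 8, 9}.
Its 3×3 block (box 5) already contains {2, 3, 5, 9}.
The only value from 1–9 not eliminated is 1, so (4,5) = 1.

1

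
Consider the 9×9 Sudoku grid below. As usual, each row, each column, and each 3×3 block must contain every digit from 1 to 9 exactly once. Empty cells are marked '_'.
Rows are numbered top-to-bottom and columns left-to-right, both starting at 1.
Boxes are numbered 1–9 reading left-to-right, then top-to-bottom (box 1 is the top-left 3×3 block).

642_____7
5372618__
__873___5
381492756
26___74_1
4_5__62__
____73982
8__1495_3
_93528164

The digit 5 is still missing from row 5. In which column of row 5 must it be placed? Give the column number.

Consider where 5 can go in row 5.
r5c3 is out (column 3 already has a 5).
r5c4 is out (column 4 already has a 5).
r5c8 is out (column 8 already has a 5).
So the only cell in row 5 that can hold 5 is r5c5.
That is column 5.

5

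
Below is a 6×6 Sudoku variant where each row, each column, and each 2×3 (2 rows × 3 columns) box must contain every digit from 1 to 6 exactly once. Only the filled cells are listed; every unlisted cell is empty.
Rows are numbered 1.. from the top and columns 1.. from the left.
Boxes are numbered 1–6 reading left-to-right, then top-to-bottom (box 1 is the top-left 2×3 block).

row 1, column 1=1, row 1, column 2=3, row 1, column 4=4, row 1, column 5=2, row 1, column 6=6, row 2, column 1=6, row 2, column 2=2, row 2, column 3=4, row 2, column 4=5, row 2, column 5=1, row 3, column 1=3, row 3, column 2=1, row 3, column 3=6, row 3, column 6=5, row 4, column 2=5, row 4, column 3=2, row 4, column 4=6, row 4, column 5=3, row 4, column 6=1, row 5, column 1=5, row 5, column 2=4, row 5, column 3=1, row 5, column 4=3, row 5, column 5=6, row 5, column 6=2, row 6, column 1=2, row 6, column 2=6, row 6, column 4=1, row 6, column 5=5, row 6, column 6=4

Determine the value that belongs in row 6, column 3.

Row 6 already contains {1, 2, 4, 5, 6}.
Column 3 already contains {1, 2, 4, 6}.
Its 2×3 block (box 5) already contains {1, 2, 4, 5, 6}.
The only value from 1–6 not eliminated is 3, so row 6, column 3 = 3.

3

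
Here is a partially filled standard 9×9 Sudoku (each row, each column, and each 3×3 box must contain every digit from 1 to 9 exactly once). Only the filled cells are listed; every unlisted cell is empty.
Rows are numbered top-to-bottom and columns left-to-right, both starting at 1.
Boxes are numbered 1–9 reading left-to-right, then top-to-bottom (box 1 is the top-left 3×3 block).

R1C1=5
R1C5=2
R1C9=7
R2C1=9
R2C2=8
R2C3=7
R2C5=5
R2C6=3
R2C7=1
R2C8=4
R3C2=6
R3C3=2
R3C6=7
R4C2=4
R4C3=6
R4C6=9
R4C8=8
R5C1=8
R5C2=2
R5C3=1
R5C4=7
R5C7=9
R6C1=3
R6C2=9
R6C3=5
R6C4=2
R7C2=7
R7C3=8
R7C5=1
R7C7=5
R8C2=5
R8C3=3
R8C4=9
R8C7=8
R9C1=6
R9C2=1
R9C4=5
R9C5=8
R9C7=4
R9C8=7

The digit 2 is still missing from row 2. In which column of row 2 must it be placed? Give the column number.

Consider where 2 can go in row 2.
R2C4 is out (column 4 already has a 2).
So the only cell in row 2 that can hold 2 is R2C9.
That is column 9.

9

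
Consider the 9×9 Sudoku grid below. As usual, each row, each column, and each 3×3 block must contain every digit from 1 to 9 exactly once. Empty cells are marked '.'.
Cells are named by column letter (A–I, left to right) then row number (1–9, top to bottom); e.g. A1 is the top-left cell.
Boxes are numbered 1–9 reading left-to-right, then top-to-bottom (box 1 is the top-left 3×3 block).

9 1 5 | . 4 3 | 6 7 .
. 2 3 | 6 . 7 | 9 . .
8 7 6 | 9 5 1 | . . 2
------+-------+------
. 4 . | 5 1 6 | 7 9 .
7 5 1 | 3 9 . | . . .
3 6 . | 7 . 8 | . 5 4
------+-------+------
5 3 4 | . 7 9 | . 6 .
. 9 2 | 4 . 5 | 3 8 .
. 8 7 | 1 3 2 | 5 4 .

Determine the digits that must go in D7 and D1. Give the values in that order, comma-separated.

For D7:
  Row 7 already contains {3, 4, 5, 6, 7, 9}.
  Column D already contains {1, 3, 4, 5, 6, 7, 9}.
  Its 3×3 block (box 8) already contains {1, 2, 3, 4, 5, 7, 9}.
  The only value from 1–9 not eliminated is 8, so D7 = 8.
For D1:
  Consider where 2 can go in box 2.
  E2 is out (row 2 already has a 2).
  So the only cell in box 2 that can hold 2 is D1.
  So D1 = 2.

8,2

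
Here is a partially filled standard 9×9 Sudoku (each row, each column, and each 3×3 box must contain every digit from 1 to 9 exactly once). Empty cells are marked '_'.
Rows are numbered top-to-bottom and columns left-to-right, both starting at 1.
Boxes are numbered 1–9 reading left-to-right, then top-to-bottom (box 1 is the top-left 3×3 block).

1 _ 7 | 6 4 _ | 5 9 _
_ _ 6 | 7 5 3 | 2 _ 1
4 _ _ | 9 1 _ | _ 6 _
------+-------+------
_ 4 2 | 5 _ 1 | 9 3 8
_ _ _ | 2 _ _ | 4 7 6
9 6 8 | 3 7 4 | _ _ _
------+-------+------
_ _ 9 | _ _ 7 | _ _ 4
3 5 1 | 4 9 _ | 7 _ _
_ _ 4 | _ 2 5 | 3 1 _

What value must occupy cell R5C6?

Cell R5C6 itself could take any of {8, 9} by direct elimination.
Consider where 9 can go in column 6.
R1C6 is out (row 1 already has a 9).
R3C6 is out (row 3 already has a 9).
R8C6 is out (row 8 already has a 9).
So the only cell in column 6 that can hold 9 is R5C6.
Therefore R5C6 = 9.

9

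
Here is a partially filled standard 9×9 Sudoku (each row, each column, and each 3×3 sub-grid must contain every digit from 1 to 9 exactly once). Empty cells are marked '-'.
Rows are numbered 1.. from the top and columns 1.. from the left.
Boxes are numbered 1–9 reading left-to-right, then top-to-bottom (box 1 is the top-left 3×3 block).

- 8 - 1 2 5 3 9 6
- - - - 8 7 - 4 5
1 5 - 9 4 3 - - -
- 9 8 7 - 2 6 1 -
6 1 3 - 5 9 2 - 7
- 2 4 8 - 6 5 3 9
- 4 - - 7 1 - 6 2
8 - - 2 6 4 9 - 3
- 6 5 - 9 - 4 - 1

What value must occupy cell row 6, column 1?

Row 6 already contains {2, 3, 4, 5, 6, 8, 9}.
Column 1 already contains {1, 6, 8}.
Its 3×3 block (box 4) already contains {1, 2, 3, 4, 6, 8, 9}.
The only value from 1–9 not eliminated is 7, so row 6, column 1 = 7.

7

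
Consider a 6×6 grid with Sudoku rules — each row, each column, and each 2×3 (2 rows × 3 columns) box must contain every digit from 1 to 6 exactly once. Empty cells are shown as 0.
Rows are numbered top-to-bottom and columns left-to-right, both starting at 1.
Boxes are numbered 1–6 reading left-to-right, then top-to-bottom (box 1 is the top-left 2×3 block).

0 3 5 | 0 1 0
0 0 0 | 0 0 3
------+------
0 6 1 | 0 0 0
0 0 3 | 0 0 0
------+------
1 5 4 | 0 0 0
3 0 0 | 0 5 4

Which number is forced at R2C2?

1

Cell R2C2 itself could take any of {1, 2, 4} by direct elimination.
Consider where 1 can go in column 2.
R4C2 is out (box 3 already has a 1).
R6C2 is out (box 5 already has a 1).
So the only cell in column 2 that can hold 1 is R2C2.
Therefore R2C2 = 1.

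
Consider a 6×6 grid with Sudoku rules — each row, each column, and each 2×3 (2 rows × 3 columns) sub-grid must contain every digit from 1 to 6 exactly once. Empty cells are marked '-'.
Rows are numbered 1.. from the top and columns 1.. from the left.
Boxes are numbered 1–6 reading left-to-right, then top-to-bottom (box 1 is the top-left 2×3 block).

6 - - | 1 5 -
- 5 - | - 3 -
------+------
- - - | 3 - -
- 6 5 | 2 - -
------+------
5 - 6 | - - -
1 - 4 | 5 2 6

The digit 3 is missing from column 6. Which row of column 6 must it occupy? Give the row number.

Consider where 3 can go in column 6.
row 1, column 6 is out (box 2 already has a 3).
row 2, column 6 is out (row 2 already has a 3).
row 3, column 6 is out (row 3 already has a 3).
row 4, column 6 is out (box 4 already has a 3).
So the only cell in column 6 that can hold 3 is row 5, column 6.
That is row 5.

5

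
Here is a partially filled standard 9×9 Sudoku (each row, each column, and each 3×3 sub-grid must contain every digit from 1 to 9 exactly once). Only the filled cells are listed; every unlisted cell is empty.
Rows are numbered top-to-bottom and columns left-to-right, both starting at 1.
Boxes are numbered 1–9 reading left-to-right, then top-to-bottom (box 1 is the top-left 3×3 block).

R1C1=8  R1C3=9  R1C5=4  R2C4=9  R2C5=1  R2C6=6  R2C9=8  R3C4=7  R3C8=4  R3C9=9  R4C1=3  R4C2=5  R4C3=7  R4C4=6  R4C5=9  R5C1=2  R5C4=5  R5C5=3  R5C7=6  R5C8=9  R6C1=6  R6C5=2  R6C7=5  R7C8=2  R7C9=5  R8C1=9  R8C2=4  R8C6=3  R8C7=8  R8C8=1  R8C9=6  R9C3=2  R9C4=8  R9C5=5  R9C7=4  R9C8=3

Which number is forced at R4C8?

8

Row 4 already contains {3, 5, 6, 7, 9}.
Column 8 already contains {1, 2, 3, 4, 9}.
Its 3×3 block (box 6) already contains {5, 6, 9}.
The only value from 1–9 not eliminated is 8, so R4C8 = 8.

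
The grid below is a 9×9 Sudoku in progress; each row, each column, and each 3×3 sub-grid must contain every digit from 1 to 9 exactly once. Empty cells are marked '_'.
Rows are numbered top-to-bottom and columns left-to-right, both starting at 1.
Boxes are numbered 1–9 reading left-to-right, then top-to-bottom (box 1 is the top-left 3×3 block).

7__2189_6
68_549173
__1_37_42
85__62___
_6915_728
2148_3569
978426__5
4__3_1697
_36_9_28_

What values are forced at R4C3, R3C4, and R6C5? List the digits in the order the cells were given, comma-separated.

7,6,7

For R4C3:
  Consider where 7 can go in column 3.
  R1C3 is out (row 1 already has a 7).
  R2C3 is out (row 2 already has a 7).
  R8C3 is out (row 8 already has a 7).
  So the only cell in column 3 that can hold 7 is R4C3.
  So R4C3 = 7.
For R3C4:
  Row 3 already contains {1, 2, 3, 4, 7}.
  Column 4 already contains {1, 2, 3, 4, 5, 8}.
  Its 3×3 block (box 2) already contains {1, 2, 3, 4, 5, 7, 8, 9}.
  The only value from 1–9 not eliminated is 6, so R3C4 = 6.
For R6C5:
  Row 6 already contains {1, 2, 3, 4, 5, 6, 8, 9}.
  Column 5 already contains {1, 2, 3, 4, 5, 6, 9}.
  Its 3×3 block (box 5) already contains {1, 2, 3, 5, 6, 8}.
  The only value from 1–9 not eliminated is 7, so R6C5 = 7.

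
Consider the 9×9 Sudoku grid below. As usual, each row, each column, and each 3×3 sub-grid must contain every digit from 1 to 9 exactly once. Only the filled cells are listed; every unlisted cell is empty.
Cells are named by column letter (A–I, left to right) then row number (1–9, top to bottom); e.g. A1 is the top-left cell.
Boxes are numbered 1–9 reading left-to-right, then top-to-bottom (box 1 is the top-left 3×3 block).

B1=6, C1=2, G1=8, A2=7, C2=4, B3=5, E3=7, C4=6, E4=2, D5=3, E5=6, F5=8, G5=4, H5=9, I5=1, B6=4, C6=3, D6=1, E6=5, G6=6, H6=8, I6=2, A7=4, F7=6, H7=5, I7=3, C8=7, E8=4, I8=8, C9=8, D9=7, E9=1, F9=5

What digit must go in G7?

7

Cell G7 itself could take any of {1, 2, 7, 9} by direct elimination.
Consider where 7 can go in row 7.
B7 is out (box 7 already has a 7).
C7 is out (column C already has a 7).
D7 is out (column D already has a 7).
E7 is out (column E already has a 7).
So the only cell in row 7 that can hold 7 is G7.
Therefore G7 = 7.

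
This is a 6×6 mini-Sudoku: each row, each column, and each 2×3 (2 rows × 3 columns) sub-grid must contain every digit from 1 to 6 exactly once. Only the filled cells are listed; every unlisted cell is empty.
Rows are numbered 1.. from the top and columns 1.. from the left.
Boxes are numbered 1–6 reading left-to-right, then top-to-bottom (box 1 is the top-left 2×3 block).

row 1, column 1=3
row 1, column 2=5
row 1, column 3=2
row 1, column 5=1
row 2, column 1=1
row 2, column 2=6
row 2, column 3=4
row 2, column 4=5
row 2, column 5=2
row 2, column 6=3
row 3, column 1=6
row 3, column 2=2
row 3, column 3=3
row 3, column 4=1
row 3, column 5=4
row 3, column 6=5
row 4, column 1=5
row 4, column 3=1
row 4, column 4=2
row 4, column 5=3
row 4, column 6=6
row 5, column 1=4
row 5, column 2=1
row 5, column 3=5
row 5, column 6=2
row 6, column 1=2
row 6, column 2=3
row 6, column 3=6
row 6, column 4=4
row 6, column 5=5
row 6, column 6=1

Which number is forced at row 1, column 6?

4

Row 1 already contains {1, 2, 3, 5}.
Column 6 already contains {1, 2, 3, 5, 6}.
Its 2×3 block (box 2) already contains {1, 2, 3, 5}.
The only value from 1–6 not eliminated is 4, so row 1, column 6 = 4.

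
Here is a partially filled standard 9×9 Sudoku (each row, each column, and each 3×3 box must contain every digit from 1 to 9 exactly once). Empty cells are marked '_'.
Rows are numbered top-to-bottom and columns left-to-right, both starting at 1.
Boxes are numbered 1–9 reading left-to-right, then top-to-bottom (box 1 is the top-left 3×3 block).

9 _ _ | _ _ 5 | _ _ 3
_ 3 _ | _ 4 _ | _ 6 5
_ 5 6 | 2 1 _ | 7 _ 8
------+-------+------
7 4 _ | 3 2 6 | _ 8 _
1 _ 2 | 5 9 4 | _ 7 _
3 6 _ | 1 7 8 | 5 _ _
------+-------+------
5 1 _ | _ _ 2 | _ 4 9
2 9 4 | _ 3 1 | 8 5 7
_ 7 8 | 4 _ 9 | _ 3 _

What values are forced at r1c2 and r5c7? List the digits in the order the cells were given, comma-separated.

For r1c2:
  Consider where 2 can go in column 2.
  r5c2 is out (row 5 already has a 2).
  So the only cell in column 2 that can hold 2 is r1c2.
  So r1c2 = 2.
For r5c7:
  Consider where 3 can go in column 7.
  r1c7 is out (row 1 already has a 3).
  r2c7 is out (row 2 already has a 3).
  r4c7 is out (row 4 already has a 3).
  r7c7 is out (box 9 already has a 3).
  r9c7 is out (row 9 already has a 3).
  So the only cell in column 7 that can hold 3 is r5c7.
  So r5c7 = 3.

2,3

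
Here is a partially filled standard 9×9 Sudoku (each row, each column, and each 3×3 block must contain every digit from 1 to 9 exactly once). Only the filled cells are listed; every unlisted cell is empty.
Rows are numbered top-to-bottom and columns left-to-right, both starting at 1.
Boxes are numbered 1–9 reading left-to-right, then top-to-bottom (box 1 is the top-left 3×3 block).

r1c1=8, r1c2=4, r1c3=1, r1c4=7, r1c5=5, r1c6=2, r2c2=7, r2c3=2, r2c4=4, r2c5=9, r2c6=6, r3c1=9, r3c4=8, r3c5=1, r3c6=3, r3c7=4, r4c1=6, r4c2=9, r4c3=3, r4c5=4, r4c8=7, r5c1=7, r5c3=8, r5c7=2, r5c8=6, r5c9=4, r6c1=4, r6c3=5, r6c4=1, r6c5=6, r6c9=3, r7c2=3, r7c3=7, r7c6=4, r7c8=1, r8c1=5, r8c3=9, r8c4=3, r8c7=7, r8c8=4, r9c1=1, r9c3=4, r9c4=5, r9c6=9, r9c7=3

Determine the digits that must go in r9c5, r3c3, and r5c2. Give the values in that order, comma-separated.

7,6,1

For r9c5:
  Consider where 7 can go in box 8.
  r7c4 is out (row 7 already has a 7).
  r7c5 is out (row 7 already has a 7).
  r8c5 is out (row 8 already has a 7).
  r8c6 is out (row 8 already has a 7).
  So the only cell in box 8 that can hold 7 is r9c5.
  So r9c5 = 7.
For r3c3:
  Row 3 already contains {1, 3, 4, 8, 9}.
  Column 3 already contains {1, 2, 3, 4, 5, 7, 8, 9}.
  Its 3×3 block (box 1) already contains {1, 2, 4, 7, 8, 9}.
  The only value from 1–9 not eliminated is 6, so r3c3 = 6.
For r5c2:
  Row 5 already contains {2, 4, 6, 7, 8}.
  Column 2 already contains {3, 4, 7, 9}.
  Its 3×3 block (box 4) already contains {3, 4, 5, 6, 7, 8, 9}.
  The only value from 1–9 not eliminated is 1, so r5c2 = 1.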